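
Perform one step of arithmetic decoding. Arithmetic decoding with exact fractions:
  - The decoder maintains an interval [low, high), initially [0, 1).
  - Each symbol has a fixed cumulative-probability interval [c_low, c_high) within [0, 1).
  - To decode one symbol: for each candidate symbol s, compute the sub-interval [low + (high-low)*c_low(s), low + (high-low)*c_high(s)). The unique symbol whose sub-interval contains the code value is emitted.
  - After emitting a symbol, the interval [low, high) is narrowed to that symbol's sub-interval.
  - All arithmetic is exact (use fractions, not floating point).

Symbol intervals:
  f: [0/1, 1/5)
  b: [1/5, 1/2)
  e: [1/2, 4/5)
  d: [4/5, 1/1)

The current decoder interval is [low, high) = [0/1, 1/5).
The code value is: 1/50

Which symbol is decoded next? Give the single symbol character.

Answer: f

Derivation:
Interval width = high − low = 1/5 − 0/1 = 1/5
Scaled code = (code − low) / width = (1/50 − 0/1) / 1/5 = 1/10
  f: [0/1, 1/5) ← scaled code falls here ✓
  b: [1/5, 1/2) 
  e: [1/2, 4/5) 
  d: [4/5, 1/1) 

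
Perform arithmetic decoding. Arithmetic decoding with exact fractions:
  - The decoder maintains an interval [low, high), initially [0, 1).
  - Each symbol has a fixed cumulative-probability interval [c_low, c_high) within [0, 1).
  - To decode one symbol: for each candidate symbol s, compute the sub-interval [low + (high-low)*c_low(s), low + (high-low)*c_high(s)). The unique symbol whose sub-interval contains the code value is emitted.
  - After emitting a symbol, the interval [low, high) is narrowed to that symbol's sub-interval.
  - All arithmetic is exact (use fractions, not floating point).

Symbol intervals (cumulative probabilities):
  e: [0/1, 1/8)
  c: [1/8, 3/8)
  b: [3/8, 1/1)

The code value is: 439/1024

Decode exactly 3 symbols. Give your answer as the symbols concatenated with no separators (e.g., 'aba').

Answer: beb

Derivation:
Step 1: interval [0/1, 1/1), width = 1/1 - 0/1 = 1/1
  'e': [0/1 + 1/1*0/1, 0/1 + 1/1*1/8) = [0/1, 1/8)
  'c': [0/1 + 1/1*1/8, 0/1 + 1/1*3/8) = [1/8, 3/8)
  'b': [0/1 + 1/1*3/8, 0/1 + 1/1*1/1) = [3/8, 1/1) <- contains code 439/1024
  emit 'b', narrow to [3/8, 1/1)
Step 2: interval [3/8, 1/1), width = 1/1 - 3/8 = 5/8
  'e': [3/8 + 5/8*0/1, 3/8 + 5/8*1/8) = [3/8, 29/64) <- contains code 439/1024
  'c': [3/8 + 5/8*1/8, 3/8 + 5/8*3/8) = [29/64, 39/64)
  'b': [3/8 + 5/8*3/8, 3/8 + 5/8*1/1) = [39/64, 1/1)
  emit 'e', narrow to [3/8, 29/64)
Step 3: interval [3/8, 29/64), width = 29/64 - 3/8 = 5/64
  'e': [3/8 + 5/64*0/1, 3/8 + 5/64*1/8) = [3/8, 197/512)
  'c': [3/8 + 5/64*1/8, 3/8 + 5/64*3/8) = [197/512, 207/512)
  'b': [3/8 + 5/64*3/8, 3/8 + 5/64*1/1) = [207/512, 29/64) <- contains code 439/1024
  emit 'b', narrow to [207/512, 29/64)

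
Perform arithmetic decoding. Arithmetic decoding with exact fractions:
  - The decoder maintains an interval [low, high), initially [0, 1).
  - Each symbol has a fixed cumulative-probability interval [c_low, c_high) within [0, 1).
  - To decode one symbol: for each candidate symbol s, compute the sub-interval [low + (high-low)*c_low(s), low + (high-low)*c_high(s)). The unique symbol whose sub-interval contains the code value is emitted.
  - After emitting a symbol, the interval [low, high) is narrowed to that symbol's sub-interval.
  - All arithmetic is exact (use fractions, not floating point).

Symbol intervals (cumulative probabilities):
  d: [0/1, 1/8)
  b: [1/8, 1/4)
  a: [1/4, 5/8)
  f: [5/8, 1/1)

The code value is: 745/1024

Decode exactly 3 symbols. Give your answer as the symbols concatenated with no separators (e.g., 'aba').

Answer: fad

Derivation:
Step 1: interval [0/1, 1/1), width = 1/1 - 0/1 = 1/1
  'd': [0/1 + 1/1*0/1, 0/1 + 1/1*1/8) = [0/1, 1/8)
  'b': [0/1 + 1/1*1/8, 0/1 + 1/1*1/4) = [1/8, 1/4)
  'a': [0/1 + 1/1*1/4, 0/1 + 1/1*5/8) = [1/4, 5/8)
  'f': [0/1 + 1/1*5/8, 0/1 + 1/1*1/1) = [5/8, 1/1) <- contains code 745/1024
  emit 'f', narrow to [5/8, 1/1)
Step 2: interval [5/8, 1/1), width = 1/1 - 5/8 = 3/8
  'd': [5/8 + 3/8*0/1, 5/8 + 3/8*1/8) = [5/8, 43/64)
  'b': [5/8 + 3/8*1/8, 5/8 + 3/8*1/4) = [43/64, 23/32)
  'a': [5/8 + 3/8*1/4, 5/8 + 3/8*5/8) = [23/32, 55/64) <- contains code 745/1024
  'f': [5/8 + 3/8*5/8, 5/8 + 3/8*1/1) = [55/64, 1/1)
  emit 'a', narrow to [23/32, 55/64)
Step 3: interval [23/32, 55/64), width = 55/64 - 23/32 = 9/64
  'd': [23/32 + 9/64*0/1, 23/32 + 9/64*1/8) = [23/32, 377/512) <- contains code 745/1024
  'b': [23/32 + 9/64*1/8, 23/32 + 9/64*1/4) = [377/512, 193/256)
  'a': [23/32 + 9/64*1/4, 23/32 + 9/64*5/8) = [193/256, 413/512)
  'f': [23/32 + 9/64*5/8, 23/32 + 9/64*1/1) = [413/512, 55/64)
  emit 'd', narrow to [23/32, 377/512)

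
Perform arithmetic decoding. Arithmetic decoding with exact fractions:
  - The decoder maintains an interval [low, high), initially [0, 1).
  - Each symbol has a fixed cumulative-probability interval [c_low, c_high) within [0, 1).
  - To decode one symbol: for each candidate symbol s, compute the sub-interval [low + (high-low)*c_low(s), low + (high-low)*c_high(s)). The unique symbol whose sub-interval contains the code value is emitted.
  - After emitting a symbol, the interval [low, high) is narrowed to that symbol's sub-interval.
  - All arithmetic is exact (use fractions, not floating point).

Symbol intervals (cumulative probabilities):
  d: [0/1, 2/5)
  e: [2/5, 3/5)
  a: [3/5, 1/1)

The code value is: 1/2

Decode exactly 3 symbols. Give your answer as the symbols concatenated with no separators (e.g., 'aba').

Step 1: interval [0/1, 1/1), width = 1/1 - 0/1 = 1/1
  'd': [0/1 + 1/1*0/1, 0/1 + 1/1*2/5) = [0/1, 2/5)
  'e': [0/1 + 1/1*2/5, 0/1 + 1/1*3/5) = [2/5, 3/5) <- contains code 1/2
  'a': [0/1 + 1/1*3/5, 0/1 + 1/1*1/1) = [3/5, 1/1)
  emit 'e', narrow to [2/5, 3/5)
Step 2: interval [2/5, 3/5), width = 3/5 - 2/5 = 1/5
  'd': [2/5 + 1/5*0/1, 2/5 + 1/5*2/5) = [2/5, 12/25)
  'e': [2/5 + 1/5*2/5, 2/5 + 1/5*3/5) = [12/25, 13/25) <- contains code 1/2
  'a': [2/5 + 1/5*3/5, 2/5 + 1/5*1/1) = [13/25, 3/5)
  emit 'e', narrow to [12/25, 13/25)
Step 3: interval [12/25, 13/25), width = 13/25 - 12/25 = 1/25
  'd': [12/25 + 1/25*0/1, 12/25 + 1/25*2/5) = [12/25, 62/125)
  'e': [12/25 + 1/25*2/5, 12/25 + 1/25*3/5) = [62/125, 63/125) <- contains code 1/2
  'a': [12/25 + 1/25*3/5, 12/25 + 1/25*1/1) = [63/125, 13/25)
  emit 'e', narrow to [62/125, 63/125)

Answer: eee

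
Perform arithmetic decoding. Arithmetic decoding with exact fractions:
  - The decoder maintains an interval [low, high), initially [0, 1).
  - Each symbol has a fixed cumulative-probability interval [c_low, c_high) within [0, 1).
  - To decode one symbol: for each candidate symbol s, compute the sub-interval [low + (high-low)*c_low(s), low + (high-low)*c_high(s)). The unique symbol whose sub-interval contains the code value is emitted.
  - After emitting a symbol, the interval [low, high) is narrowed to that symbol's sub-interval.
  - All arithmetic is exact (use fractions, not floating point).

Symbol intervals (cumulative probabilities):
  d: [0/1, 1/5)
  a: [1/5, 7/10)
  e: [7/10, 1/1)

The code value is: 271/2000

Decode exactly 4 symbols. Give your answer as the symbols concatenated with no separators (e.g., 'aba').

Answer: daee

Derivation:
Step 1: interval [0/1, 1/1), width = 1/1 - 0/1 = 1/1
  'd': [0/1 + 1/1*0/1, 0/1 + 1/1*1/5) = [0/1, 1/5) <- contains code 271/2000
  'a': [0/1 + 1/1*1/5, 0/1 + 1/1*7/10) = [1/5, 7/10)
  'e': [0/1 + 1/1*7/10, 0/1 + 1/1*1/1) = [7/10, 1/1)
  emit 'd', narrow to [0/1, 1/5)
Step 2: interval [0/1, 1/5), width = 1/5 - 0/1 = 1/5
  'd': [0/1 + 1/5*0/1, 0/1 + 1/5*1/5) = [0/1, 1/25)
  'a': [0/1 + 1/5*1/5, 0/1 + 1/5*7/10) = [1/25, 7/50) <- contains code 271/2000
  'e': [0/1 + 1/5*7/10, 0/1 + 1/5*1/1) = [7/50, 1/5)
  emit 'a', narrow to [1/25, 7/50)
Step 3: interval [1/25, 7/50), width = 7/50 - 1/25 = 1/10
  'd': [1/25 + 1/10*0/1, 1/25 + 1/10*1/5) = [1/25, 3/50)
  'a': [1/25 + 1/10*1/5, 1/25 + 1/10*7/10) = [3/50, 11/100)
  'e': [1/25 + 1/10*7/10, 1/25 + 1/10*1/1) = [11/100, 7/50) <- contains code 271/2000
  emit 'e', narrow to [11/100, 7/50)
Step 4: interval [11/100, 7/50), width = 7/50 - 11/100 = 3/100
  'd': [11/100 + 3/100*0/1, 11/100 + 3/100*1/5) = [11/100, 29/250)
  'a': [11/100 + 3/100*1/5, 11/100 + 3/100*7/10) = [29/250, 131/1000)
  'e': [11/100 + 3/100*7/10, 11/100 + 3/100*1/1) = [131/1000, 7/50) <- contains code 271/2000
  emit 'e', narrow to [131/1000, 7/50)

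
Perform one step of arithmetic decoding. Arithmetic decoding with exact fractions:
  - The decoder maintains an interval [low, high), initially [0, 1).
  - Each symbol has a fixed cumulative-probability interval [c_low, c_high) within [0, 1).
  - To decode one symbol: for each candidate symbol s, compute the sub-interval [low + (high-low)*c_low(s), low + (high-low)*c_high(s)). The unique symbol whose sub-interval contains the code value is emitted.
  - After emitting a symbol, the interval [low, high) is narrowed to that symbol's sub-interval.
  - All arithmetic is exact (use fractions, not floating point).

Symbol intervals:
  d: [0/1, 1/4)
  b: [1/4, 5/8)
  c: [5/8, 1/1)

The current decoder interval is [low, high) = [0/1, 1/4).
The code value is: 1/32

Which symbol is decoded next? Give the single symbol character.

Answer: d

Derivation:
Interval width = high − low = 1/4 − 0/1 = 1/4
Scaled code = (code − low) / width = (1/32 − 0/1) / 1/4 = 1/8
  d: [0/1, 1/4) ← scaled code falls here ✓
  b: [1/4, 5/8) 
  c: [5/8, 1/1) 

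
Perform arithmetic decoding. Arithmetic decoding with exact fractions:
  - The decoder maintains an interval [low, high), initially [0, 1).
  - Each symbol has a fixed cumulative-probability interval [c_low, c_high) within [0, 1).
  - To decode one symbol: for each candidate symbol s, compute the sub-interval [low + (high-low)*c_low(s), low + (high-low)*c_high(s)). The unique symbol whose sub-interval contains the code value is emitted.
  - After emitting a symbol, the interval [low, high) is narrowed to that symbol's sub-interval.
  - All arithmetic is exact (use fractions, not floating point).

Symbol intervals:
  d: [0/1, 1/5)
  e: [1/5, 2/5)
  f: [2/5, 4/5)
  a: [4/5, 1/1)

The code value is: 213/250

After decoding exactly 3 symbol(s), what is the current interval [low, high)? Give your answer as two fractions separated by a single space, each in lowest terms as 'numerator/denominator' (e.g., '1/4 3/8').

Step 1: interval [0/1, 1/1), width = 1/1 - 0/1 = 1/1
  'd': [0/1 + 1/1*0/1, 0/1 + 1/1*1/5) = [0/1, 1/5)
  'e': [0/1 + 1/1*1/5, 0/1 + 1/1*2/5) = [1/5, 2/5)
  'f': [0/1 + 1/1*2/5, 0/1 + 1/1*4/5) = [2/5, 4/5)
  'a': [0/1 + 1/1*4/5, 0/1 + 1/1*1/1) = [4/5, 1/1) <- contains code 213/250
  emit 'a', narrow to [4/5, 1/1)
Step 2: interval [4/5, 1/1), width = 1/1 - 4/5 = 1/5
  'd': [4/5 + 1/5*0/1, 4/5 + 1/5*1/5) = [4/5, 21/25)
  'e': [4/5 + 1/5*1/5, 4/5 + 1/5*2/5) = [21/25, 22/25) <- contains code 213/250
  'f': [4/5 + 1/5*2/5, 4/5 + 1/5*4/5) = [22/25, 24/25)
  'a': [4/5 + 1/5*4/5, 4/5 + 1/5*1/1) = [24/25, 1/1)
  emit 'e', narrow to [21/25, 22/25)
Step 3: interval [21/25, 22/25), width = 22/25 - 21/25 = 1/25
  'd': [21/25 + 1/25*0/1, 21/25 + 1/25*1/5) = [21/25, 106/125)
  'e': [21/25 + 1/25*1/5, 21/25 + 1/25*2/5) = [106/125, 107/125) <- contains code 213/250
  'f': [21/25 + 1/25*2/5, 21/25 + 1/25*4/5) = [107/125, 109/125)
  'a': [21/25 + 1/25*4/5, 21/25 + 1/25*1/1) = [109/125, 22/25)
  emit 'e', narrow to [106/125, 107/125)

Answer: 106/125 107/125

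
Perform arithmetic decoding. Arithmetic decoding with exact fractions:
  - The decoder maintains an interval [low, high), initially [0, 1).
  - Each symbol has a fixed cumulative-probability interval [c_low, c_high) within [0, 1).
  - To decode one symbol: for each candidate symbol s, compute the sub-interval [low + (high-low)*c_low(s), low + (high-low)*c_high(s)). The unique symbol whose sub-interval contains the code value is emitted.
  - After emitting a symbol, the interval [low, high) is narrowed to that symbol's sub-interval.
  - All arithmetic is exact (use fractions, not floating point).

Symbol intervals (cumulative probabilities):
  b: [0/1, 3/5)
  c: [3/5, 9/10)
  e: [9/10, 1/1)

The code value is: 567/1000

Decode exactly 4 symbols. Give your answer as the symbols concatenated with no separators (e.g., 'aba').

Answer: bebc

Derivation:
Step 1: interval [0/1, 1/1), width = 1/1 - 0/1 = 1/1
  'b': [0/1 + 1/1*0/1, 0/1 + 1/1*3/5) = [0/1, 3/5) <- contains code 567/1000
  'c': [0/1 + 1/1*3/5, 0/1 + 1/1*9/10) = [3/5, 9/10)
  'e': [0/1 + 1/1*9/10, 0/1 + 1/1*1/1) = [9/10, 1/1)
  emit 'b', narrow to [0/1, 3/5)
Step 2: interval [0/1, 3/5), width = 3/5 - 0/1 = 3/5
  'b': [0/1 + 3/5*0/1, 0/1 + 3/5*3/5) = [0/1, 9/25)
  'c': [0/1 + 3/5*3/5, 0/1 + 3/5*9/10) = [9/25, 27/50)
  'e': [0/1 + 3/5*9/10, 0/1 + 3/5*1/1) = [27/50, 3/5) <- contains code 567/1000
  emit 'e', narrow to [27/50, 3/5)
Step 3: interval [27/50, 3/5), width = 3/5 - 27/50 = 3/50
  'b': [27/50 + 3/50*0/1, 27/50 + 3/50*3/5) = [27/50, 72/125) <- contains code 567/1000
  'c': [27/50 + 3/50*3/5, 27/50 + 3/50*9/10) = [72/125, 297/500)
  'e': [27/50 + 3/50*9/10, 27/50 + 3/50*1/1) = [297/500, 3/5)
  emit 'b', narrow to [27/50, 72/125)
Step 4: interval [27/50, 72/125), width = 72/125 - 27/50 = 9/250
  'b': [27/50 + 9/250*0/1, 27/50 + 9/250*3/5) = [27/50, 351/625)
  'c': [27/50 + 9/250*3/5, 27/50 + 9/250*9/10) = [351/625, 1431/2500) <- contains code 567/1000
  'e': [27/50 + 9/250*9/10, 27/50 + 9/250*1/1) = [1431/2500, 72/125)
  emit 'c', narrow to [351/625, 1431/2500)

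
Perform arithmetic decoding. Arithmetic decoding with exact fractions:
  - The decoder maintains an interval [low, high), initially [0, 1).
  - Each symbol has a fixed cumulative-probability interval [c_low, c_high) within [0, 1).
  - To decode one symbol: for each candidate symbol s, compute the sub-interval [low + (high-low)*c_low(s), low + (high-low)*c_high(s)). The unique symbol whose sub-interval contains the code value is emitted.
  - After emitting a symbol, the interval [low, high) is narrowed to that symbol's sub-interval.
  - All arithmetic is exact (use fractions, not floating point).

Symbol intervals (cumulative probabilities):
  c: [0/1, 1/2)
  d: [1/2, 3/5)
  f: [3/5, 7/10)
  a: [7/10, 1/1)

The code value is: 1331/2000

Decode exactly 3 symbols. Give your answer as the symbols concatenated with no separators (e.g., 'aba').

Answer: ffd

Derivation:
Step 1: interval [0/1, 1/1), width = 1/1 - 0/1 = 1/1
  'c': [0/1 + 1/1*0/1, 0/1 + 1/1*1/2) = [0/1, 1/2)
  'd': [0/1 + 1/1*1/2, 0/1 + 1/1*3/5) = [1/2, 3/5)
  'f': [0/1 + 1/1*3/5, 0/1 + 1/1*7/10) = [3/5, 7/10) <- contains code 1331/2000
  'a': [0/1 + 1/1*7/10, 0/1 + 1/1*1/1) = [7/10, 1/1)
  emit 'f', narrow to [3/5, 7/10)
Step 2: interval [3/5, 7/10), width = 7/10 - 3/5 = 1/10
  'c': [3/5 + 1/10*0/1, 3/5 + 1/10*1/2) = [3/5, 13/20)
  'd': [3/5 + 1/10*1/2, 3/5 + 1/10*3/5) = [13/20, 33/50)
  'f': [3/5 + 1/10*3/5, 3/5 + 1/10*7/10) = [33/50, 67/100) <- contains code 1331/2000
  'a': [3/5 + 1/10*7/10, 3/5 + 1/10*1/1) = [67/100, 7/10)
  emit 'f', narrow to [33/50, 67/100)
Step 3: interval [33/50, 67/100), width = 67/100 - 33/50 = 1/100
  'c': [33/50 + 1/100*0/1, 33/50 + 1/100*1/2) = [33/50, 133/200)
  'd': [33/50 + 1/100*1/2, 33/50 + 1/100*3/5) = [133/200, 333/500) <- contains code 1331/2000
  'f': [33/50 + 1/100*3/5, 33/50 + 1/100*7/10) = [333/500, 667/1000)
  'a': [33/50 + 1/100*7/10, 33/50 + 1/100*1/1) = [667/1000, 67/100)
  emit 'd', narrow to [133/200, 333/500)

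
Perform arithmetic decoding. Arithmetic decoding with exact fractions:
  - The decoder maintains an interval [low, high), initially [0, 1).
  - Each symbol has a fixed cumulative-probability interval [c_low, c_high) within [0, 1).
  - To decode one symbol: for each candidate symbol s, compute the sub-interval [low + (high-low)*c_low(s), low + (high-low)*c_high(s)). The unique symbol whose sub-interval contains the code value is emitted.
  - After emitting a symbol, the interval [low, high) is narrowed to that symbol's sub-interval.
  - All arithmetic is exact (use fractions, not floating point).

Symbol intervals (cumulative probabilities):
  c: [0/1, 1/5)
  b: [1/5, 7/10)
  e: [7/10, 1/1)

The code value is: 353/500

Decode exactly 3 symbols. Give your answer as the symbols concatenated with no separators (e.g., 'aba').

Answer: ecc

Derivation:
Step 1: interval [0/1, 1/1), width = 1/1 - 0/1 = 1/1
  'c': [0/1 + 1/1*0/1, 0/1 + 1/1*1/5) = [0/1, 1/5)
  'b': [0/1 + 1/1*1/5, 0/1 + 1/1*7/10) = [1/5, 7/10)
  'e': [0/1 + 1/1*7/10, 0/1 + 1/1*1/1) = [7/10, 1/1) <- contains code 353/500
  emit 'e', narrow to [7/10, 1/1)
Step 2: interval [7/10, 1/1), width = 1/1 - 7/10 = 3/10
  'c': [7/10 + 3/10*0/1, 7/10 + 3/10*1/5) = [7/10, 19/25) <- contains code 353/500
  'b': [7/10 + 3/10*1/5, 7/10 + 3/10*7/10) = [19/25, 91/100)
  'e': [7/10 + 3/10*7/10, 7/10 + 3/10*1/1) = [91/100, 1/1)
  emit 'c', narrow to [7/10, 19/25)
Step 3: interval [7/10, 19/25), width = 19/25 - 7/10 = 3/50
  'c': [7/10 + 3/50*0/1, 7/10 + 3/50*1/5) = [7/10, 89/125) <- contains code 353/500
  'b': [7/10 + 3/50*1/5, 7/10 + 3/50*7/10) = [89/125, 371/500)
  'e': [7/10 + 3/50*7/10, 7/10 + 3/50*1/1) = [371/500, 19/25)
  emit 'c', narrow to [7/10, 89/125)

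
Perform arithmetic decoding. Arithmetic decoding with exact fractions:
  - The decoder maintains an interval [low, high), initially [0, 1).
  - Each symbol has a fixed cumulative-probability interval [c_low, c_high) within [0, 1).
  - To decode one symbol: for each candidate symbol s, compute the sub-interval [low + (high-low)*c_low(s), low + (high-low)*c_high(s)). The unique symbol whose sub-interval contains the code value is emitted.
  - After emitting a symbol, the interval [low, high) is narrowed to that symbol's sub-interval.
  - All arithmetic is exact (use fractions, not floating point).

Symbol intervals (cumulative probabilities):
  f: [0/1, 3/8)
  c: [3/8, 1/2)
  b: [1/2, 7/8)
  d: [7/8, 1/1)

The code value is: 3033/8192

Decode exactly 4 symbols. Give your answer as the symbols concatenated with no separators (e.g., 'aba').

Answer: fddf

Derivation:
Step 1: interval [0/1, 1/1), width = 1/1 - 0/1 = 1/1
  'f': [0/1 + 1/1*0/1, 0/1 + 1/1*3/8) = [0/1, 3/8) <- contains code 3033/8192
  'c': [0/1 + 1/1*3/8, 0/1 + 1/1*1/2) = [3/8, 1/2)
  'b': [0/1 + 1/1*1/2, 0/1 + 1/1*7/8) = [1/2, 7/8)
  'd': [0/1 + 1/1*7/8, 0/1 + 1/1*1/1) = [7/8, 1/1)
  emit 'f', narrow to [0/1, 3/8)
Step 2: interval [0/1, 3/8), width = 3/8 - 0/1 = 3/8
  'f': [0/1 + 3/8*0/1, 0/1 + 3/8*3/8) = [0/1, 9/64)
  'c': [0/1 + 3/8*3/8, 0/1 + 3/8*1/2) = [9/64, 3/16)
  'b': [0/1 + 3/8*1/2, 0/1 + 3/8*7/8) = [3/16, 21/64)
  'd': [0/1 + 3/8*7/8, 0/1 + 3/8*1/1) = [21/64, 3/8) <- contains code 3033/8192
  emit 'd', narrow to [21/64, 3/8)
Step 3: interval [21/64, 3/8), width = 3/8 - 21/64 = 3/64
  'f': [21/64 + 3/64*0/1, 21/64 + 3/64*3/8) = [21/64, 177/512)
  'c': [21/64 + 3/64*3/8, 21/64 + 3/64*1/2) = [177/512, 45/128)
  'b': [21/64 + 3/64*1/2, 21/64 + 3/64*7/8) = [45/128, 189/512)
  'd': [21/64 + 3/64*7/8, 21/64 + 3/64*1/1) = [189/512, 3/8) <- contains code 3033/8192
  emit 'd', narrow to [189/512, 3/8)
Step 4: interval [189/512, 3/8), width = 3/8 - 189/512 = 3/512
  'f': [189/512 + 3/512*0/1, 189/512 + 3/512*3/8) = [189/512, 1521/4096) <- contains code 3033/8192
  'c': [189/512 + 3/512*3/8, 189/512 + 3/512*1/2) = [1521/4096, 381/1024)
  'b': [189/512 + 3/512*1/2, 189/512 + 3/512*7/8) = [381/1024, 1533/4096)
  'd': [189/512 + 3/512*7/8, 189/512 + 3/512*1/1) = [1533/4096, 3/8)
  emit 'f', narrow to [189/512, 1521/4096)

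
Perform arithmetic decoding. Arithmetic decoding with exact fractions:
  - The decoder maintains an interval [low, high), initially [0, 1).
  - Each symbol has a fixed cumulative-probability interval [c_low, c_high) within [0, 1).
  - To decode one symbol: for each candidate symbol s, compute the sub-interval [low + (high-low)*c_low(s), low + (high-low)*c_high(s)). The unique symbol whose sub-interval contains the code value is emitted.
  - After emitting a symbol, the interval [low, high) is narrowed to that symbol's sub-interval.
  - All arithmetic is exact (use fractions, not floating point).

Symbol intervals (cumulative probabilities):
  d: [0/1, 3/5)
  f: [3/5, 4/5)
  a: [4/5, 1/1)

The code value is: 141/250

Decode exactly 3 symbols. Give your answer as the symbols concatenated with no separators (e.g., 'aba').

Answer: daf

Derivation:
Step 1: interval [0/1, 1/1), width = 1/1 - 0/1 = 1/1
  'd': [0/1 + 1/1*0/1, 0/1 + 1/1*3/5) = [0/1, 3/5) <- contains code 141/250
  'f': [0/1 + 1/1*3/5, 0/1 + 1/1*4/5) = [3/5, 4/5)
  'a': [0/1 + 1/1*4/5, 0/1 + 1/1*1/1) = [4/5, 1/1)
  emit 'd', narrow to [0/1, 3/5)
Step 2: interval [0/1, 3/5), width = 3/5 - 0/1 = 3/5
  'd': [0/1 + 3/5*0/1, 0/1 + 3/5*3/5) = [0/1, 9/25)
  'f': [0/1 + 3/5*3/5, 0/1 + 3/5*4/5) = [9/25, 12/25)
  'a': [0/1 + 3/5*4/5, 0/1 + 3/5*1/1) = [12/25, 3/5) <- contains code 141/250
  emit 'a', narrow to [12/25, 3/5)
Step 3: interval [12/25, 3/5), width = 3/5 - 12/25 = 3/25
  'd': [12/25 + 3/25*0/1, 12/25 + 3/25*3/5) = [12/25, 69/125)
  'f': [12/25 + 3/25*3/5, 12/25 + 3/25*4/5) = [69/125, 72/125) <- contains code 141/250
  'a': [12/25 + 3/25*4/5, 12/25 + 3/25*1/1) = [72/125, 3/5)
  emit 'f', narrow to [69/125, 72/125)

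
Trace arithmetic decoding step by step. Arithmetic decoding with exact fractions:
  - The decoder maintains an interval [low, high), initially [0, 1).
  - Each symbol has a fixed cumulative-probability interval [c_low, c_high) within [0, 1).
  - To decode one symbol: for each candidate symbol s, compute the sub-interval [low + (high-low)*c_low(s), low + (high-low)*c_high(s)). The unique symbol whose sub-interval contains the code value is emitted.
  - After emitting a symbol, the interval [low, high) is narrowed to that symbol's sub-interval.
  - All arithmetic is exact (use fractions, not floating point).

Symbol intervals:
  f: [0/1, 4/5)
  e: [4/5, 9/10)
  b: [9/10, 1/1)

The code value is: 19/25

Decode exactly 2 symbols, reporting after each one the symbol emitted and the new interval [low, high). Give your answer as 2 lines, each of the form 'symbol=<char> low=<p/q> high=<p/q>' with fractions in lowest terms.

Answer: symbol=f low=0/1 high=4/5
symbol=b low=18/25 high=4/5

Derivation:
Step 1: interval [0/1, 1/1), width = 1/1 - 0/1 = 1/1
  'f': [0/1 + 1/1*0/1, 0/1 + 1/1*4/5) = [0/1, 4/5) <- contains code 19/25
  'e': [0/1 + 1/1*4/5, 0/1 + 1/1*9/10) = [4/5, 9/10)
  'b': [0/1 + 1/1*9/10, 0/1 + 1/1*1/1) = [9/10, 1/1)
  emit 'f', narrow to [0/1, 4/5)
Step 2: interval [0/1, 4/5), width = 4/5 - 0/1 = 4/5
  'f': [0/1 + 4/5*0/1, 0/1 + 4/5*4/5) = [0/1, 16/25)
  'e': [0/1 + 4/5*4/5, 0/1 + 4/5*9/10) = [16/25, 18/25)
  'b': [0/1 + 4/5*9/10, 0/1 + 4/5*1/1) = [18/25, 4/5) <- contains code 19/25
  emit 'b', narrow to [18/25, 4/5)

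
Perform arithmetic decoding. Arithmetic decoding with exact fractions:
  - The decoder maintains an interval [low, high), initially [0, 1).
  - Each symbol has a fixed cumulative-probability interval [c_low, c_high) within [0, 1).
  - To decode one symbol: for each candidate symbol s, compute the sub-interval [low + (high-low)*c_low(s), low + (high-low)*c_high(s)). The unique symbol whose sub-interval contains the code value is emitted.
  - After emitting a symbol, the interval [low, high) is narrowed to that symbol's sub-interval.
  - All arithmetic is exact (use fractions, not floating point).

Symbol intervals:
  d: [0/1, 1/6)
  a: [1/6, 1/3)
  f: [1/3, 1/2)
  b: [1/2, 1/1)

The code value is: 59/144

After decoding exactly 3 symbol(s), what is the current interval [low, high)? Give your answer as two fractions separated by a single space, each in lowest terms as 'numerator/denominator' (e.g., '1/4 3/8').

Answer: 29/72 5/12

Derivation:
Step 1: interval [0/1, 1/1), width = 1/1 - 0/1 = 1/1
  'd': [0/1 + 1/1*0/1, 0/1 + 1/1*1/6) = [0/1, 1/6)
  'a': [0/1 + 1/1*1/6, 0/1 + 1/1*1/3) = [1/6, 1/3)
  'f': [0/1 + 1/1*1/3, 0/1 + 1/1*1/2) = [1/3, 1/2) <- contains code 59/144
  'b': [0/1 + 1/1*1/2, 0/1 + 1/1*1/1) = [1/2, 1/1)
  emit 'f', narrow to [1/3, 1/2)
Step 2: interval [1/3, 1/2), width = 1/2 - 1/3 = 1/6
  'd': [1/3 + 1/6*0/1, 1/3 + 1/6*1/6) = [1/3, 13/36)
  'a': [1/3 + 1/6*1/6, 1/3 + 1/6*1/3) = [13/36, 7/18)
  'f': [1/3 + 1/6*1/3, 1/3 + 1/6*1/2) = [7/18, 5/12) <- contains code 59/144
  'b': [1/3 + 1/6*1/2, 1/3 + 1/6*1/1) = [5/12, 1/2)
  emit 'f', narrow to [7/18, 5/12)
Step 3: interval [7/18, 5/12), width = 5/12 - 7/18 = 1/36
  'd': [7/18 + 1/36*0/1, 7/18 + 1/36*1/6) = [7/18, 85/216)
  'a': [7/18 + 1/36*1/6, 7/18 + 1/36*1/3) = [85/216, 43/108)
  'f': [7/18 + 1/36*1/3, 7/18 + 1/36*1/2) = [43/108, 29/72)
  'b': [7/18 + 1/36*1/2, 7/18 + 1/36*1/1) = [29/72, 5/12) <- contains code 59/144
  emit 'b', narrow to [29/72, 5/12)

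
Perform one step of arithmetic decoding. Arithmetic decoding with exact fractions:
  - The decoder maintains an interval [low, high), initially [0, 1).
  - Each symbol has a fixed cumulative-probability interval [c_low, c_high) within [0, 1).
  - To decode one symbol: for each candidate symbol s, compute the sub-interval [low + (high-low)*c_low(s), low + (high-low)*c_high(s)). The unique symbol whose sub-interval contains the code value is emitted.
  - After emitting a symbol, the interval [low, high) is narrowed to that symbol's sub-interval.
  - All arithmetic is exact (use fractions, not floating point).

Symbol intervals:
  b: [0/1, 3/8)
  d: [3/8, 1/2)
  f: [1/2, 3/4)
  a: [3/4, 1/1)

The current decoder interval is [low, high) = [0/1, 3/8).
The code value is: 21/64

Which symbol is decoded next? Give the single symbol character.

Answer: a

Derivation:
Interval width = high − low = 3/8 − 0/1 = 3/8
Scaled code = (code − low) / width = (21/64 − 0/1) / 3/8 = 7/8
  b: [0/1, 3/8) 
  d: [3/8, 1/2) 
  f: [1/2, 3/4) 
  a: [3/4, 1/1) ← scaled code falls here ✓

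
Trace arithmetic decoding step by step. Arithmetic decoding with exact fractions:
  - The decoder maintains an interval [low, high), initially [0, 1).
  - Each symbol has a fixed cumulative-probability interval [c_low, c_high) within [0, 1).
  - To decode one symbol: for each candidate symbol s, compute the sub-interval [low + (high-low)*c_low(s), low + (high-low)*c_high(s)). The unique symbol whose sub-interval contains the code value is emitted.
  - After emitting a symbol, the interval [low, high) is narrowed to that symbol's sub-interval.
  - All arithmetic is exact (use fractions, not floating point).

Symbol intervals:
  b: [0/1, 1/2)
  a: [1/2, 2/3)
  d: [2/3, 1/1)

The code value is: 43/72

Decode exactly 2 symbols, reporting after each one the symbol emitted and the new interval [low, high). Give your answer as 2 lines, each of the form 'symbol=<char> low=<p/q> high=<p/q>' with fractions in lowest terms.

Answer: symbol=a low=1/2 high=2/3
symbol=a low=7/12 high=11/18

Derivation:
Step 1: interval [0/1, 1/1), width = 1/1 - 0/1 = 1/1
  'b': [0/1 + 1/1*0/1, 0/1 + 1/1*1/2) = [0/1, 1/2)
  'a': [0/1 + 1/1*1/2, 0/1 + 1/1*2/3) = [1/2, 2/3) <- contains code 43/72
  'd': [0/1 + 1/1*2/3, 0/1 + 1/1*1/1) = [2/3, 1/1)
  emit 'a', narrow to [1/2, 2/3)
Step 2: interval [1/2, 2/3), width = 2/3 - 1/2 = 1/6
  'b': [1/2 + 1/6*0/1, 1/2 + 1/6*1/2) = [1/2, 7/12)
  'a': [1/2 + 1/6*1/2, 1/2 + 1/6*2/3) = [7/12, 11/18) <- contains code 43/72
  'd': [1/2 + 1/6*2/3, 1/2 + 1/6*1/1) = [11/18, 2/3)
  emit 'a', narrow to [7/12, 11/18)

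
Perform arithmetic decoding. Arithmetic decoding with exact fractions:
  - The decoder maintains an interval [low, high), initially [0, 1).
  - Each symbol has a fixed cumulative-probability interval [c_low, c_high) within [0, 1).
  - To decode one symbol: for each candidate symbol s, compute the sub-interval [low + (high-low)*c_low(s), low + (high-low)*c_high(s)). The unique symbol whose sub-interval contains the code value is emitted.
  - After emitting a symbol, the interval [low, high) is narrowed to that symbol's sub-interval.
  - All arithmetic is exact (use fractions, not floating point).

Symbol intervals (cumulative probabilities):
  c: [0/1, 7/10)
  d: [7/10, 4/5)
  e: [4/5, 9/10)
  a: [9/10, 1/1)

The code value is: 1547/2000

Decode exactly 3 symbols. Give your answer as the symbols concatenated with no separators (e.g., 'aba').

Answer: ddc

Derivation:
Step 1: interval [0/1, 1/1), width = 1/1 - 0/1 = 1/1
  'c': [0/1 + 1/1*0/1, 0/1 + 1/1*7/10) = [0/1, 7/10)
  'd': [0/1 + 1/1*7/10, 0/1 + 1/1*4/5) = [7/10, 4/5) <- contains code 1547/2000
  'e': [0/1 + 1/1*4/5, 0/1 + 1/1*9/10) = [4/5, 9/10)
  'a': [0/1 + 1/1*9/10, 0/1 + 1/1*1/1) = [9/10, 1/1)
  emit 'd', narrow to [7/10, 4/5)
Step 2: interval [7/10, 4/5), width = 4/5 - 7/10 = 1/10
  'c': [7/10 + 1/10*0/1, 7/10 + 1/10*7/10) = [7/10, 77/100)
  'd': [7/10 + 1/10*7/10, 7/10 + 1/10*4/5) = [77/100, 39/50) <- contains code 1547/2000
  'e': [7/10 + 1/10*4/5, 7/10 + 1/10*9/10) = [39/50, 79/100)
  'a': [7/10 + 1/10*9/10, 7/10 + 1/10*1/1) = [79/100, 4/5)
  emit 'd', narrow to [77/100, 39/50)
Step 3: interval [77/100, 39/50), width = 39/50 - 77/100 = 1/100
  'c': [77/100 + 1/100*0/1, 77/100 + 1/100*7/10) = [77/100, 777/1000) <- contains code 1547/2000
  'd': [77/100 + 1/100*7/10, 77/100 + 1/100*4/5) = [777/1000, 389/500)
  'e': [77/100 + 1/100*4/5, 77/100 + 1/100*9/10) = [389/500, 779/1000)
  'a': [77/100 + 1/100*9/10, 77/100 + 1/100*1/1) = [779/1000, 39/50)
  emit 'c', narrow to [77/100, 777/1000)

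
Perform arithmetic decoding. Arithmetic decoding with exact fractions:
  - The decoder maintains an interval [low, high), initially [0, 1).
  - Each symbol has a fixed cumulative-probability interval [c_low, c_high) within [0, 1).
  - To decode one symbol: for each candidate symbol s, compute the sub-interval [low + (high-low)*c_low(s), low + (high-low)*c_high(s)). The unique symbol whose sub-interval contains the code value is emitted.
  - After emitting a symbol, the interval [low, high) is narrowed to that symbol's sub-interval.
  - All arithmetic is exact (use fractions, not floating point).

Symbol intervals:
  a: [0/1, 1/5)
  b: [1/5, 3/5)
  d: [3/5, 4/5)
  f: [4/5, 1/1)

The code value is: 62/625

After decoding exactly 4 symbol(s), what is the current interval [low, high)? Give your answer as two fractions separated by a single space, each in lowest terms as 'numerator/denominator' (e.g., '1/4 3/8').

Step 1: interval [0/1, 1/1), width = 1/1 - 0/1 = 1/1
  'a': [0/1 + 1/1*0/1, 0/1 + 1/1*1/5) = [0/1, 1/5) <- contains code 62/625
  'b': [0/1 + 1/1*1/5, 0/1 + 1/1*3/5) = [1/5, 3/5)
  'd': [0/1 + 1/1*3/5, 0/1 + 1/1*4/5) = [3/5, 4/5)
  'f': [0/1 + 1/1*4/5, 0/1 + 1/1*1/1) = [4/5, 1/1)
  emit 'a', narrow to [0/1, 1/5)
Step 2: interval [0/1, 1/5), width = 1/5 - 0/1 = 1/5
  'a': [0/1 + 1/5*0/1, 0/1 + 1/5*1/5) = [0/1, 1/25)
  'b': [0/1 + 1/5*1/5, 0/1 + 1/5*3/5) = [1/25, 3/25) <- contains code 62/625
  'd': [0/1 + 1/5*3/5, 0/1 + 1/5*4/5) = [3/25, 4/25)
  'f': [0/1 + 1/5*4/5, 0/1 + 1/5*1/1) = [4/25, 1/5)
  emit 'b', narrow to [1/25, 3/25)
Step 3: interval [1/25, 3/25), width = 3/25 - 1/25 = 2/25
  'a': [1/25 + 2/25*0/1, 1/25 + 2/25*1/5) = [1/25, 7/125)
  'b': [1/25 + 2/25*1/5, 1/25 + 2/25*3/5) = [7/125, 11/125)
  'd': [1/25 + 2/25*3/5, 1/25 + 2/25*4/5) = [11/125, 13/125) <- contains code 62/625
  'f': [1/25 + 2/25*4/5, 1/25 + 2/25*1/1) = [13/125, 3/25)
  emit 'd', narrow to [11/125, 13/125)
Step 4: interval [11/125, 13/125), width = 13/125 - 11/125 = 2/125
  'a': [11/125 + 2/125*0/1, 11/125 + 2/125*1/5) = [11/125, 57/625)
  'b': [11/125 + 2/125*1/5, 11/125 + 2/125*3/5) = [57/625, 61/625)
  'd': [11/125 + 2/125*3/5, 11/125 + 2/125*4/5) = [61/625, 63/625) <- contains code 62/625
  'f': [11/125 + 2/125*4/5, 11/125 + 2/125*1/1) = [63/625, 13/125)
  emit 'd', narrow to [61/625, 63/625)

Answer: 61/625 63/625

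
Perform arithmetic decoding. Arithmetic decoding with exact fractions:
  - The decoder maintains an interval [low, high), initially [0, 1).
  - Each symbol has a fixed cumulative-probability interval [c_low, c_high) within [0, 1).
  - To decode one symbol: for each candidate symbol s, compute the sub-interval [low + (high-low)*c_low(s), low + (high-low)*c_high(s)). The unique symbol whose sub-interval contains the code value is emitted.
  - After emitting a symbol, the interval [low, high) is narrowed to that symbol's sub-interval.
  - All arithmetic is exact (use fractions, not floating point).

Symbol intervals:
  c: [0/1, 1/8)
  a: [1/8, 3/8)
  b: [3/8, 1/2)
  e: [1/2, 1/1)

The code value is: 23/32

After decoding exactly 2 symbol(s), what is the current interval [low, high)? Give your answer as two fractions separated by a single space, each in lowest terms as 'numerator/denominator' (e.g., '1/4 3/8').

Step 1: interval [0/1, 1/1), width = 1/1 - 0/1 = 1/1
  'c': [0/1 + 1/1*0/1, 0/1 + 1/1*1/8) = [0/1, 1/8)
  'a': [0/1 + 1/1*1/8, 0/1 + 1/1*3/8) = [1/8, 3/8)
  'b': [0/1 + 1/1*3/8, 0/1 + 1/1*1/2) = [3/8, 1/2)
  'e': [0/1 + 1/1*1/2, 0/1 + 1/1*1/1) = [1/2, 1/1) <- contains code 23/32
  emit 'e', narrow to [1/2, 1/1)
Step 2: interval [1/2, 1/1), width = 1/1 - 1/2 = 1/2
  'c': [1/2 + 1/2*0/1, 1/2 + 1/2*1/8) = [1/2, 9/16)
  'a': [1/2 + 1/2*1/8, 1/2 + 1/2*3/8) = [9/16, 11/16)
  'b': [1/2 + 1/2*3/8, 1/2 + 1/2*1/2) = [11/16, 3/4) <- contains code 23/32
  'e': [1/2 + 1/2*1/2, 1/2 + 1/2*1/1) = [3/4, 1/1)
  emit 'b', narrow to [11/16, 3/4)

Answer: 11/16 3/4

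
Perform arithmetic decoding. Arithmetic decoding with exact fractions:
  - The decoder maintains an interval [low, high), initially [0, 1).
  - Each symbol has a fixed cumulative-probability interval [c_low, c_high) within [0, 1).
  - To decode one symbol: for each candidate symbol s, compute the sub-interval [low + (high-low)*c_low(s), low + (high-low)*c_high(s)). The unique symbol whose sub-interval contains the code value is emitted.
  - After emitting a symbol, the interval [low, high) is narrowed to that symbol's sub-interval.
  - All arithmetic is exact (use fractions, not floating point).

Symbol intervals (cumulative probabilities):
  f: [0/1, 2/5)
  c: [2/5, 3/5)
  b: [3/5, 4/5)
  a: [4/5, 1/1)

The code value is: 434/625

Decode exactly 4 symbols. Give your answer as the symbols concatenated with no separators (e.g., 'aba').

Answer: bcfa

Derivation:
Step 1: interval [0/1, 1/1), width = 1/1 - 0/1 = 1/1
  'f': [0/1 + 1/1*0/1, 0/1 + 1/1*2/5) = [0/1, 2/5)
  'c': [0/1 + 1/1*2/5, 0/1 + 1/1*3/5) = [2/5, 3/5)
  'b': [0/1 + 1/1*3/5, 0/1 + 1/1*4/5) = [3/5, 4/5) <- contains code 434/625
  'a': [0/1 + 1/1*4/5, 0/1 + 1/1*1/1) = [4/5, 1/1)
  emit 'b', narrow to [3/5, 4/5)
Step 2: interval [3/5, 4/5), width = 4/5 - 3/5 = 1/5
  'f': [3/5 + 1/5*0/1, 3/5 + 1/5*2/5) = [3/5, 17/25)
  'c': [3/5 + 1/5*2/5, 3/5 + 1/5*3/5) = [17/25, 18/25) <- contains code 434/625
  'b': [3/5 + 1/5*3/5, 3/5 + 1/5*4/5) = [18/25, 19/25)
  'a': [3/5 + 1/5*4/5, 3/5 + 1/5*1/1) = [19/25, 4/5)
  emit 'c', narrow to [17/25, 18/25)
Step 3: interval [17/25, 18/25), width = 18/25 - 17/25 = 1/25
  'f': [17/25 + 1/25*0/1, 17/25 + 1/25*2/5) = [17/25, 87/125) <- contains code 434/625
  'c': [17/25 + 1/25*2/5, 17/25 + 1/25*3/5) = [87/125, 88/125)
  'b': [17/25 + 1/25*3/5, 17/25 + 1/25*4/5) = [88/125, 89/125)
  'a': [17/25 + 1/25*4/5, 17/25 + 1/25*1/1) = [89/125, 18/25)
  emit 'f', narrow to [17/25, 87/125)
Step 4: interval [17/25, 87/125), width = 87/125 - 17/25 = 2/125
  'f': [17/25 + 2/125*0/1, 17/25 + 2/125*2/5) = [17/25, 429/625)
  'c': [17/25 + 2/125*2/5, 17/25 + 2/125*3/5) = [429/625, 431/625)
  'b': [17/25 + 2/125*3/5, 17/25 + 2/125*4/5) = [431/625, 433/625)
  'a': [17/25 + 2/125*4/5, 17/25 + 2/125*1/1) = [433/625, 87/125) <- contains code 434/625
  emit 'a', narrow to [433/625, 87/125)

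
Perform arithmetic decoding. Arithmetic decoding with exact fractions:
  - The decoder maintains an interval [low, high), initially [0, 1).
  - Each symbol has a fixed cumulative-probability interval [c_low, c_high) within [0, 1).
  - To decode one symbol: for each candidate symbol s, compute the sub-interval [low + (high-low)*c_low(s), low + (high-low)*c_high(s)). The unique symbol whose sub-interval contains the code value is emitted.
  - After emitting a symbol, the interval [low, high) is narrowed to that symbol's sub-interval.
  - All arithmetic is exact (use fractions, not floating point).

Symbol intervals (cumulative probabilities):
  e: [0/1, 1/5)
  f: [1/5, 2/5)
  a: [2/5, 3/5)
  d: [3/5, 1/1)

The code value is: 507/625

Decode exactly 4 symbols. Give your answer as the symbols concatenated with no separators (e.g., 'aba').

Step 1: interval [0/1, 1/1), width = 1/1 - 0/1 = 1/1
  'e': [0/1 + 1/1*0/1, 0/1 + 1/1*1/5) = [0/1, 1/5)
  'f': [0/1 + 1/1*1/5, 0/1 + 1/1*2/5) = [1/5, 2/5)
  'a': [0/1 + 1/1*2/5, 0/1 + 1/1*3/5) = [2/5, 3/5)
  'd': [0/1 + 1/1*3/5, 0/1 + 1/1*1/1) = [3/5, 1/1) <- contains code 507/625
  emit 'd', narrow to [3/5, 1/1)
Step 2: interval [3/5, 1/1), width = 1/1 - 3/5 = 2/5
  'e': [3/5 + 2/5*0/1, 3/5 + 2/5*1/5) = [3/5, 17/25)
  'f': [3/5 + 2/5*1/5, 3/5 + 2/5*2/5) = [17/25, 19/25)
  'a': [3/5 + 2/5*2/5, 3/5 + 2/5*3/5) = [19/25, 21/25) <- contains code 507/625
  'd': [3/5 + 2/5*3/5, 3/5 + 2/5*1/1) = [21/25, 1/1)
  emit 'a', narrow to [19/25, 21/25)
Step 3: interval [19/25, 21/25), width = 21/25 - 19/25 = 2/25
  'e': [19/25 + 2/25*0/1, 19/25 + 2/25*1/5) = [19/25, 97/125)
  'f': [19/25 + 2/25*1/5, 19/25 + 2/25*2/5) = [97/125, 99/125)
  'a': [19/25 + 2/25*2/5, 19/25 + 2/25*3/5) = [99/125, 101/125)
  'd': [19/25 + 2/25*3/5, 19/25 + 2/25*1/1) = [101/125, 21/25) <- contains code 507/625
  emit 'd', narrow to [101/125, 21/25)
Step 4: interval [101/125, 21/25), width = 21/25 - 101/125 = 4/125
  'e': [101/125 + 4/125*0/1, 101/125 + 4/125*1/5) = [101/125, 509/625) <- contains code 507/625
  'f': [101/125 + 4/125*1/5, 101/125 + 4/125*2/5) = [509/625, 513/625)
  'a': [101/125 + 4/125*2/5, 101/125 + 4/125*3/5) = [513/625, 517/625)
  'd': [101/125 + 4/125*3/5, 101/125 + 4/125*1/1) = [517/625, 21/25)
  emit 'e', narrow to [101/125, 509/625)

Answer: dade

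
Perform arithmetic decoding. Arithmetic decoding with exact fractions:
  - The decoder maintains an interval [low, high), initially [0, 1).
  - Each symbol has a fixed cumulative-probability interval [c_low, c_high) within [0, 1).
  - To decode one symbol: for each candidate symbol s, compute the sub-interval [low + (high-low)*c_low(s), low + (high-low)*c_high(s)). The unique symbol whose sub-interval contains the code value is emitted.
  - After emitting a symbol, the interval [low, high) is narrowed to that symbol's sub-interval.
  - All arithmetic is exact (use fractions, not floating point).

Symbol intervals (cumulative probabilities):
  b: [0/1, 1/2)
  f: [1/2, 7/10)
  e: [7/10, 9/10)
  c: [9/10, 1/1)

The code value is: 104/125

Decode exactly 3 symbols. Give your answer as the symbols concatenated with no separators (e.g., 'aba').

Step 1: interval [0/1, 1/1), width = 1/1 - 0/1 = 1/1
  'b': [0/1 + 1/1*0/1, 0/1 + 1/1*1/2) = [0/1, 1/2)
  'f': [0/1 + 1/1*1/2, 0/1 + 1/1*7/10) = [1/2, 7/10)
  'e': [0/1 + 1/1*7/10, 0/1 + 1/1*9/10) = [7/10, 9/10) <- contains code 104/125
  'c': [0/1 + 1/1*9/10, 0/1 + 1/1*1/1) = [9/10, 1/1)
  emit 'e', narrow to [7/10, 9/10)
Step 2: interval [7/10, 9/10), width = 9/10 - 7/10 = 1/5
  'b': [7/10 + 1/5*0/1, 7/10 + 1/5*1/2) = [7/10, 4/5)
  'f': [7/10 + 1/5*1/2, 7/10 + 1/5*7/10) = [4/5, 21/25) <- contains code 104/125
  'e': [7/10 + 1/5*7/10, 7/10 + 1/5*9/10) = [21/25, 22/25)
  'c': [7/10 + 1/5*9/10, 7/10 + 1/5*1/1) = [22/25, 9/10)
  emit 'f', narrow to [4/5, 21/25)
Step 3: interval [4/5, 21/25), width = 21/25 - 4/5 = 1/25
  'b': [4/5 + 1/25*0/1, 4/5 + 1/25*1/2) = [4/5, 41/50)
  'f': [4/5 + 1/25*1/2, 4/5 + 1/25*7/10) = [41/50, 207/250)
  'e': [4/5 + 1/25*7/10, 4/5 + 1/25*9/10) = [207/250, 209/250) <- contains code 104/125
  'c': [4/5 + 1/25*9/10, 4/5 + 1/25*1/1) = [209/250, 21/25)
  emit 'e', narrow to [207/250, 209/250)

Answer: efe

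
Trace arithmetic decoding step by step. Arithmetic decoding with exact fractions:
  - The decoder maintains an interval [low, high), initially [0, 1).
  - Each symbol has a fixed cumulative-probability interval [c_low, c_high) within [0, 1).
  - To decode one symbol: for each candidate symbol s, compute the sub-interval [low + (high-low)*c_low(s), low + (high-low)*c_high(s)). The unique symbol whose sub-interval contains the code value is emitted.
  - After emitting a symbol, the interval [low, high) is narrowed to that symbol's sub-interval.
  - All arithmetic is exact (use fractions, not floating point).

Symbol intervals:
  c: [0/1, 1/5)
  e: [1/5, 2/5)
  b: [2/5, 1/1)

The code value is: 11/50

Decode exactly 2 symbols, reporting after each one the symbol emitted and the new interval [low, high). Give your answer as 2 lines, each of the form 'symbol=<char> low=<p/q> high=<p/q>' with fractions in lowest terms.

Step 1: interval [0/1, 1/1), width = 1/1 - 0/1 = 1/1
  'c': [0/1 + 1/1*0/1, 0/1 + 1/1*1/5) = [0/1, 1/5)
  'e': [0/1 + 1/1*1/5, 0/1 + 1/1*2/5) = [1/5, 2/5) <- contains code 11/50
  'b': [0/1 + 1/1*2/5, 0/1 + 1/1*1/1) = [2/5, 1/1)
  emit 'e', narrow to [1/5, 2/5)
Step 2: interval [1/5, 2/5), width = 2/5 - 1/5 = 1/5
  'c': [1/5 + 1/5*0/1, 1/5 + 1/5*1/5) = [1/5, 6/25) <- contains code 11/50
  'e': [1/5 + 1/5*1/5, 1/5 + 1/5*2/5) = [6/25, 7/25)
  'b': [1/5 + 1/5*2/5, 1/5 + 1/5*1/1) = [7/25, 2/5)
  emit 'c', narrow to [1/5, 6/25)

Answer: symbol=e low=1/5 high=2/5
symbol=c low=1/5 high=6/25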